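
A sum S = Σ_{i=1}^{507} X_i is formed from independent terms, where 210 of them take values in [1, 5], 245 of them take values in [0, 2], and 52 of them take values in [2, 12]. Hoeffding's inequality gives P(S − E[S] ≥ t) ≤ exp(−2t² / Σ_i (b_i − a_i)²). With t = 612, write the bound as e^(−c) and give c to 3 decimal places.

78.521

Σ(b_i − a_i)² = 210·4² + 245·2² + 52·10² = 9540.
c = 2t² / 9540 = 2·612² / 9540 = 78.5208.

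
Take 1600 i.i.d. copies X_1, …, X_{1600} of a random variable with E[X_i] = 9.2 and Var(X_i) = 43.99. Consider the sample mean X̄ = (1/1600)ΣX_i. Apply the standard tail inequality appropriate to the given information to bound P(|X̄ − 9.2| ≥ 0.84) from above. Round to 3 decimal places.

With mean and variance of each term known, Chebyshev's inequality bounds the deviation of the sum (or sample mean).
Var(X̄) = Var(X_i)/n = 43.99/1600 = 0.027494.
Chebyshev: P(|X̄ − 9.2| ≥ 0.84) ≤ Var(X̄)/(0.84)² = 43.99/(1600·0.84²) = 0.0390.

0.039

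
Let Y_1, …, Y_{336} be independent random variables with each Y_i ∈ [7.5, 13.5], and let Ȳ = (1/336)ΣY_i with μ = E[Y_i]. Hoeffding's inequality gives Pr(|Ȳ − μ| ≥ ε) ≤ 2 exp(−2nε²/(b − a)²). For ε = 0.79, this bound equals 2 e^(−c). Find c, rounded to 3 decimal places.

c = 2nε²/(b − a)² = 2·336·0.79² / 6² = 11.6499.

11.650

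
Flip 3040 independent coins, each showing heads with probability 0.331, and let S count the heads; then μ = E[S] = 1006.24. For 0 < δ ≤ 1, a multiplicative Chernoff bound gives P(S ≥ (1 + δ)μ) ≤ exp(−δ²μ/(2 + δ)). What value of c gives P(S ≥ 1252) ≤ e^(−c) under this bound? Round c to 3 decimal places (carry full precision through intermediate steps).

26.746

Write 1252 = (1 + δ)μ, so δ = 1252/1006.24 − 1 = 0.244236…
Then the exponent is δ²μ/(2 + δ) = (1252 − μ)² / (μ·(2 + δ)) = 26.745597.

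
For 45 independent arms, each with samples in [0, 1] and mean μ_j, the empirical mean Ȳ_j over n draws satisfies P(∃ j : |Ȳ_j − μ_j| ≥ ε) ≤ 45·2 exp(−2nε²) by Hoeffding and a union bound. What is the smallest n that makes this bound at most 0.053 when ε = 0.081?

567

Need 2·45·exp(−2nε²) ≤ 0.053, i.e. exp(−2nε²) ≤ 0.053/90.
So 2nε² ≥ ln(90/0.053) = 7.437273.
Hence n ≥ 7.437273/(2·0.081²) = 566.779.
The smallest integer n is 567.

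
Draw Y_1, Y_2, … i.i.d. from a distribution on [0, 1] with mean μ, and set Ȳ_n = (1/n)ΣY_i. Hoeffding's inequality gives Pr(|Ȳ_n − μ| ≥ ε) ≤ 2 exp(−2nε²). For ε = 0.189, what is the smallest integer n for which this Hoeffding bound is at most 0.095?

Require 2·exp(−2nε²) ≤ 0.095, i.e. 2nε² ≥ ln(2/0.095) = 3.047026.
So n ≥ 3.047026 / (2·0.189²) = 42.650.
The smallest integer n is 43.

43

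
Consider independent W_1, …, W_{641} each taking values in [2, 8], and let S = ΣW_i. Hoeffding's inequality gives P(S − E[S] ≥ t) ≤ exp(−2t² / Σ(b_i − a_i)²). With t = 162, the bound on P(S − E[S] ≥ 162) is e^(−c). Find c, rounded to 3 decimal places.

Σ(b_i − a_i)² = 641·(6)² = 23076.
c = 2t²/23076 = 2·162²/23076 = 2.2746.

2.275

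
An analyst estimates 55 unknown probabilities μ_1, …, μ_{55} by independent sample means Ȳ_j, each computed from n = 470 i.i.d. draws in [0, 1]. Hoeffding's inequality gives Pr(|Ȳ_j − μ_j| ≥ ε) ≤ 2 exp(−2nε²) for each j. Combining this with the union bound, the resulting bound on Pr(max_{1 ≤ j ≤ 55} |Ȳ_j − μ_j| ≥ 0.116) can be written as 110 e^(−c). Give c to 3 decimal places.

12.649

Union bound over the 55 events: Pr(max_{1 ≤ j ≤ 55} |Ȳ_j − μ_j| ≥ 0.116) ≤ 55·2·exp(−2nε²) = 110 exp(−2·470·0.116²).
So c = 2·470·0.116² = 12.6486.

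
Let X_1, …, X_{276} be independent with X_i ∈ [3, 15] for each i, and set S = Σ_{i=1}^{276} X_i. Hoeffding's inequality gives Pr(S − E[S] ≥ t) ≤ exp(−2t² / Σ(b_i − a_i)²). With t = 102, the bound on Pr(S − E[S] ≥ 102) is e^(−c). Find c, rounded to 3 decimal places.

0.524

Σ(b_i − a_i)² = 276·(12)² = 39744.
c = 2t²/39744 = 2·102²/39744 = 0.5236.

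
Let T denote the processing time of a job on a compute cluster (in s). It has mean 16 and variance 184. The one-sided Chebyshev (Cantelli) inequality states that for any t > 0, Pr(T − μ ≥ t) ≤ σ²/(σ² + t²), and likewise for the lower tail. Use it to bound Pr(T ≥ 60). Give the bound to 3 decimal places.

Here σ² = 184 and t = 44, so σ² + t² = 2120.
Cantelli's bound: 184/2120 = 0.0868.

0.087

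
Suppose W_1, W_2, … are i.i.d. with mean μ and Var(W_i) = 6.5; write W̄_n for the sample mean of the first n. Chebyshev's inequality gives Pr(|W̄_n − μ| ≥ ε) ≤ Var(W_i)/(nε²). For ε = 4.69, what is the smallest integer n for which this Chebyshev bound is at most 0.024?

13

Require 6.5/(n·4.69²) ≤ 0.024, i.e. n ≥ 6.5/(0.024·4.69²) = 12.313.
The smallest integer n is 13.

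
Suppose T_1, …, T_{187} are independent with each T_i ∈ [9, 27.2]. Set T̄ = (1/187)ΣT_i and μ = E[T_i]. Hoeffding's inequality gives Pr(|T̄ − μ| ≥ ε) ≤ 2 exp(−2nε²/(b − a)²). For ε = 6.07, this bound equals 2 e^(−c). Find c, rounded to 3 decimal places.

c = 2nε²/(b − a)² = 2·187·6.07² / 18.2² = 41.6012.

41.601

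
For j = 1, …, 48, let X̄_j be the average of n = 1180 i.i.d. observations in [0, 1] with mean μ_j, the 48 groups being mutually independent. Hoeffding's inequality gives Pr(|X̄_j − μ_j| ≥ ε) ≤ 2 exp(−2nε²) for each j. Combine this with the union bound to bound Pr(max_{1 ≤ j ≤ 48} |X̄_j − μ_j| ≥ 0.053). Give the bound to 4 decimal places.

Per-experiment Hoeffding bound: 2·exp(−2·1180·0.053²) = 2·exp(−6.62924) = 0.0026423.
Union bound over 48 events: 48·0.0026423 = 0.12683.

0.1268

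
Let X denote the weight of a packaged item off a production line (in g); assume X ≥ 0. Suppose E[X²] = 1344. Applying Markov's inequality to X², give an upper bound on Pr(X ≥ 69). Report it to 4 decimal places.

0.2823

Since X ≥ 0, the event {X ≥ 69} is the same as {X² ≥ 4761}.
Markov's inequality applied to X² gives Pr(X² ≥ 4761) ≤ E[X²]/4761 = 1344/4761 = 0.2823.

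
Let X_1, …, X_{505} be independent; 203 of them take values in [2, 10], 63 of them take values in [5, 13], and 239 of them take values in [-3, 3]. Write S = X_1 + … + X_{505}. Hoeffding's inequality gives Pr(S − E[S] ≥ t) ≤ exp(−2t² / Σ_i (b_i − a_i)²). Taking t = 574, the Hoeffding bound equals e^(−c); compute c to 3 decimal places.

25.712

Σ(b_i − a_i)² = 203·8² + 63·8² + 239·6² = 25628.
c = 2t² / 25628 = 2·574² / 25628 = 25.7122.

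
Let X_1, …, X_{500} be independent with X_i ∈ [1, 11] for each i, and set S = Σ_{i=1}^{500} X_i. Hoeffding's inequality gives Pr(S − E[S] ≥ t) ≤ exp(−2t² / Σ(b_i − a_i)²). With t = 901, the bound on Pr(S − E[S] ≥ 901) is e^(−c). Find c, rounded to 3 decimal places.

32.472

Σ(b_i − a_i)² = 500·(10)² = 50000.
c = 2t²/50000 = 2·901²/50000 = 32.4720.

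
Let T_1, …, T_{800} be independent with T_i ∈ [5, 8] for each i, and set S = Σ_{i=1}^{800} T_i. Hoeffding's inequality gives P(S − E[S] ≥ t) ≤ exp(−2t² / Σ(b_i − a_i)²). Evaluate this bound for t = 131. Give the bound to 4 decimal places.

0.0085

Σ(b_i − a_i)² = 800·(3)² = 7200.
Exponent = 2·131²/7200 = 4.7669.
Bound = exp(−4.7669) = 0.00851.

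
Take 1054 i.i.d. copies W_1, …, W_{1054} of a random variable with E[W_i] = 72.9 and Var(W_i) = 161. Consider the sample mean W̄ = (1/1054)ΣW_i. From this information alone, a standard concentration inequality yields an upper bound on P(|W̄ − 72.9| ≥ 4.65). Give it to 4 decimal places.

0.0071

With mean and variance of each term known, Chebyshev's inequality bounds the deviation of the sum (or sample mean).
Var(W̄) = Var(W_i)/n = 161/1054 = 0.15275.
Chebyshev: P(|W̄ − 72.9| ≥ 4.65) ≤ Var(W̄)/(4.65)² = 161/(1054·4.65²) = 0.0071.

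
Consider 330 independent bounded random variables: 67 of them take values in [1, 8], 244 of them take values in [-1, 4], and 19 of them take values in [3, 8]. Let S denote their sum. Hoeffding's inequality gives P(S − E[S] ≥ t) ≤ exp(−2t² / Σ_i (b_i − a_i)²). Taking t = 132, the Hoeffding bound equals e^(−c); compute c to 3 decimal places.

3.535

Σ(b_i − a_i)² = 67·7² + 244·5² + 19·5² = 9858.
c = 2t² / 9858 = 2·132² / 9858 = 3.5350.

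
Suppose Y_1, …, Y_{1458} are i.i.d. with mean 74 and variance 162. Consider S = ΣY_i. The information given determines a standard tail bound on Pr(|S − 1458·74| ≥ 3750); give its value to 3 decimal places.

With mean and variance of each term known, Chebyshev's inequality bounds the deviation of the sum (or sample mean).
Var(S) = n·Var(Y_i) = 1458·162 = 236196.
Chebyshev: Pr(|S − 1458·74| ≥ 3750) ≤ Var(S)/3750² = 236196/14062500 = 0.0168.

0.017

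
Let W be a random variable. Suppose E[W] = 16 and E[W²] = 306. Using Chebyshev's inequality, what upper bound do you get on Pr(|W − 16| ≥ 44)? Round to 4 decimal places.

0.0258

Var(W) = E[W²] − (E[W])² = 306 − 256 = 50.
Chebyshev's inequality: Pr(|W − μ| ≥ t) ≤ Var(W)/t² = 50/1936 = 0.0258.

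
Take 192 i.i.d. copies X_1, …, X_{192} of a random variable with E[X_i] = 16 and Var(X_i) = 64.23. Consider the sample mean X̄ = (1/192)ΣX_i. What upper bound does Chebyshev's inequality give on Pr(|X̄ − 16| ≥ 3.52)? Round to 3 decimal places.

0.027

Var(X̄) = Var(X_i)/n = 64.23/192 = 0.33453.
Chebyshev: Pr(|X̄ − 16| ≥ 3.52) ≤ Var(X̄)/(3.52)² = 64.23/(192·3.52²) = 0.0270.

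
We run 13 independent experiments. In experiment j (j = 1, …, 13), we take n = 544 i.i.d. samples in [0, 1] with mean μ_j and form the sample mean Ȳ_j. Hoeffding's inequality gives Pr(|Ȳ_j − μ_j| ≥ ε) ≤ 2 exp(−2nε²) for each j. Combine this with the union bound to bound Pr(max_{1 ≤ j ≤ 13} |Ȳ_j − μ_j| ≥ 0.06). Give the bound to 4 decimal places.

Per-experiment Hoeffding bound: 2·exp(−2·544·0.06²) = 2·exp(−3.91680) = 0.039809.
Union bound over 13 events: 13·0.039809 = 0.51752.

0.5175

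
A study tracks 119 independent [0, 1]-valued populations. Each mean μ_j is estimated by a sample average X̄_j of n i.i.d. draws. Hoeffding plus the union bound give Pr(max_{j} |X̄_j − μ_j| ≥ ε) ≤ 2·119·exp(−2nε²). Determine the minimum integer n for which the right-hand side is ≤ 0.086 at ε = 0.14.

203

Need 2·119·exp(−2nε²) ≤ 0.086, i.e. exp(−2nε²) ≤ 0.086/238.
So 2nε² ≥ ln(238/0.086) = 7.925679.
Hence n ≥ 7.925679/(2·0.14²) = 202.186.
The smallest integer n is 203.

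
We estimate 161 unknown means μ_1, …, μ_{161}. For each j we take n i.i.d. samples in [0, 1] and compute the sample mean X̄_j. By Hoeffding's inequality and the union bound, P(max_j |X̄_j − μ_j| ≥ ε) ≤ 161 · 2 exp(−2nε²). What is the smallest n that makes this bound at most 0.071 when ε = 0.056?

Need 2·161·exp(−2nε²) ≤ 0.071, i.e. exp(−2nε²) ≤ 0.071/322.
So 2nε² ≥ ln(322/0.071) = 8.419627.
Hence n ≥ 8.419627/(2·0.056²) = 1342.415.
The smallest integer n is 1343.

1343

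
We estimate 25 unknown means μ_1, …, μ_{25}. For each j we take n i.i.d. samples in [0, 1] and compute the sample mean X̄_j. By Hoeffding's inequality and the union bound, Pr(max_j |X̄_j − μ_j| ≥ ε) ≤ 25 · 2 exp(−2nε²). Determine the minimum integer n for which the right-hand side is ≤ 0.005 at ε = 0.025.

7369

Need 2·25·exp(−2nε²) ≤ 0.005, i.e. exp(−2nε²) ≤ 0.005/50.
So 2nε² ≥ ln(50/0.005) = 9.210340.
Hence n ≥ 9.210340/(2·0.025²) = 7368.272.
The smallest integer n is 7369.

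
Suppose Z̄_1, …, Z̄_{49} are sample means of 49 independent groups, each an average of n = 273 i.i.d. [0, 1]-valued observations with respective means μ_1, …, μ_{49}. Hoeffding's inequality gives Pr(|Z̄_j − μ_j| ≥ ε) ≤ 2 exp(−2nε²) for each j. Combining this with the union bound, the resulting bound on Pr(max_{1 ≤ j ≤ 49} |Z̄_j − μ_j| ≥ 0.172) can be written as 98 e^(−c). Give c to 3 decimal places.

Union bound over the 49 events: Pr(max_{1 ≤ j ≤ 49} |Z̄_j − μ_j| ≥ 0.172) ≤ 49·2·exp(−2nε²) = 98 exp(−2·273·0.172²).
So c = 2·273·0.172² = 16.1529.

16.153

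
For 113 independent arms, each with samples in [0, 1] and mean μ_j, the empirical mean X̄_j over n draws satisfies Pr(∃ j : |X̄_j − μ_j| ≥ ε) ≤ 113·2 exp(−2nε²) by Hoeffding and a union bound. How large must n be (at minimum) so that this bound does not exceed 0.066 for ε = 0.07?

831

Need 2·113·exp(−2nε²) ≤ 0.066, i.e. exp(−2nε²) ≤ 0.066/226.
So 2nε² ≥ ln(226/0.066) = 8.138636.
Hence n ≥ 8.138636/(2·0.07²) = 830.473.
The smallest integer n is 831.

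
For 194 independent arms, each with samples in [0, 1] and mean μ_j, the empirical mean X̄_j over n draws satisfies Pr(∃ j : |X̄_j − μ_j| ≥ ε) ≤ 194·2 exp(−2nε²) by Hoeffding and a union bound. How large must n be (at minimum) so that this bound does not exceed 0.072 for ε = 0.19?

120

Need 2·194·exp(−2nε²) ≤ 0.072, i.e. exp(−2nε²) ≤ 0.072/388.
So 2nε² ≥ ln(388/0.072) = 8.592094.
Hence n ≥ 8.592094/(2·0.19²) = 119.004.
The smallest integer n is 120.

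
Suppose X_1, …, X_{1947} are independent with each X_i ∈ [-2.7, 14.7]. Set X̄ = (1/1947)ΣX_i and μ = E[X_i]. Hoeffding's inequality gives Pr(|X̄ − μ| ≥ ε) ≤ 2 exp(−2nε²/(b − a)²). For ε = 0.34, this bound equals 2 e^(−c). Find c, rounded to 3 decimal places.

1.487

c = 2nε²/(b − a)² = 2·1947·0.34² / 17.4² = 1.4868.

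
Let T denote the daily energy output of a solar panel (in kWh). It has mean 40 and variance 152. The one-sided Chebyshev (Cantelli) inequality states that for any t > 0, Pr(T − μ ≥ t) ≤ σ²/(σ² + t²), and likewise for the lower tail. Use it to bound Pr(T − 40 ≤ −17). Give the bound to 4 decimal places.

0.3447

Here σ² = 152 and t = 17, so σ² + t² = 441.
Cantelli's bound: 152/441 = 0.3447.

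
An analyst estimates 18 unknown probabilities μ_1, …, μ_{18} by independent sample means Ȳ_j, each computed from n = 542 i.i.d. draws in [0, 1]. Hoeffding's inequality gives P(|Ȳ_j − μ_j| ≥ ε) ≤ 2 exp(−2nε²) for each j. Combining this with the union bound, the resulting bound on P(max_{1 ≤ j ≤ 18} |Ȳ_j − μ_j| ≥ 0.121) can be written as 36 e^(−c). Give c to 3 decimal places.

Union bound over the 18 events: P(max_{1 ≤ j ≤ 18} |Ȳ_j − μ_j| ≥ 0.121) ≤ 18·2·exp(−2nε²) = 36 exp(−2·542·0.121²).
So c = 2·542·0.121² = 15.8708.

15.871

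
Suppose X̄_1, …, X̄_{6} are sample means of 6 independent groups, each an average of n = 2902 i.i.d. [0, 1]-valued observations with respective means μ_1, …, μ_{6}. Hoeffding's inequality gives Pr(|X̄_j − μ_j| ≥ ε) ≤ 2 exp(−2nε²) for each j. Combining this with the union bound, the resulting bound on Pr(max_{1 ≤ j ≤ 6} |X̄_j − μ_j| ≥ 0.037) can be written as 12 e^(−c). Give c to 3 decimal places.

7.946

Union bound over the 6 events: Pr(max_{1 ≤ j ≤ 6} |X̄_j − μ_j| ≥ 0.037) ≤ 6·2·exp(−2nε²) = 12 exp(−2·2902·0.037²).
So c = 2·2902·0.037² = 7.9457.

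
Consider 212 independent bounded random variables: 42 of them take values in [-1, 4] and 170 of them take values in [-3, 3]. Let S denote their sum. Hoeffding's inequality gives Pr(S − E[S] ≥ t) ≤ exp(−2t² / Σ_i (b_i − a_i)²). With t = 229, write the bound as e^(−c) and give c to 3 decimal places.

Σ(b_i − a_i)² = 42·5² + 170·6² = 7170.
c = 2t² / 7170 = 2·229² / 7170 = 14.6279.

14.628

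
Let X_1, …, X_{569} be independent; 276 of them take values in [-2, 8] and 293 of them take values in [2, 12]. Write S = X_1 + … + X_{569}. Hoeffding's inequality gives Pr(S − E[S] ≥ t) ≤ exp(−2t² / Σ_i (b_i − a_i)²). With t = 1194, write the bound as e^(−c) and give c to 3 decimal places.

50.110

Σ(b_i − a_i)² = 276·10² + 293·10² = 56900.
c = 2t² / 56900 = 2·1194² / 56900 = 50.1102.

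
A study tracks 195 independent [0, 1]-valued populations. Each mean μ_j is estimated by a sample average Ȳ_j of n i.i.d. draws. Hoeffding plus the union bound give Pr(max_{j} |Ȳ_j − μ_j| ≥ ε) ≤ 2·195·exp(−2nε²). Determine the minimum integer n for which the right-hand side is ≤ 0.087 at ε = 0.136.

228

Need 2·195·exp(−2nε²) ≤ 0.087, i.e. exp(−2nε²) ≤ 0.087/390.
So 2nε² ≥ ln(390/0.087) = 8.407994.
Hence n ≥ 8.407994/(2·0.136²) = 227.292.
The smallest integer n is 228.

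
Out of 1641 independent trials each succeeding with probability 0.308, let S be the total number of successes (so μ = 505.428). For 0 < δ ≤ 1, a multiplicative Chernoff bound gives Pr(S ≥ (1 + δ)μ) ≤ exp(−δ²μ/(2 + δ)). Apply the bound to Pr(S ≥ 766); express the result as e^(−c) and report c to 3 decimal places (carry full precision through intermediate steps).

Write 766 = (1 + δ)μ, so δ = 766/505.428 − 1 = 0.5155472…
Then the exponent is δ²μ/(2 + δ) = (766 − μ)² / (μ·(2 + δ)) = 53.402762.

53.403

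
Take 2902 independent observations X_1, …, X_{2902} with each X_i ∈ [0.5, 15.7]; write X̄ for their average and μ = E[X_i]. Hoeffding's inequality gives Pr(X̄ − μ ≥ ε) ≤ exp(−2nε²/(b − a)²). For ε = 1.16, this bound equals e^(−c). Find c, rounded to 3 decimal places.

33.803

c = 2nε²/(b − a)² = 2·2902·1.16² / 15.2² = 33.8031.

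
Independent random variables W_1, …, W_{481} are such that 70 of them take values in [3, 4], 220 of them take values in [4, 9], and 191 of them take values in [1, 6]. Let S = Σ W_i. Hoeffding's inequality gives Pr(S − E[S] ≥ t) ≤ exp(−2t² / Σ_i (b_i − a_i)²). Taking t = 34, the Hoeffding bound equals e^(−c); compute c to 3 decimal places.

0.223

Σ(b_i − a_i)² = 70·1² + 220·5² + 191·5² = 10345.
c = 2t² / 10345 = 2·34² / 10345 = 0.2235.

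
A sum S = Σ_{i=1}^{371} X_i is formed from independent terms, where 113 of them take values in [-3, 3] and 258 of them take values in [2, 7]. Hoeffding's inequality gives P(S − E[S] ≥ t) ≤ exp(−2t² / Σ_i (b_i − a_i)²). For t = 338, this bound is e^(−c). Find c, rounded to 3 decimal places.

Σ(b_i − a_i)² = 113·6² + 258·5² = 10518.
c = 2t² / 10518 = 2·338² / 10518 = 21.7235.

21.724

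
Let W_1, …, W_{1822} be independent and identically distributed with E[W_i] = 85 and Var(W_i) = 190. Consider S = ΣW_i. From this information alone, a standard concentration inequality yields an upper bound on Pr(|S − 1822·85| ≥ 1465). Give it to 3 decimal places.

With mean and variance of each term known, Chebyshev's inequality bounds the deviation of the sum (or sample mean).
Var(S) = n·Var(W_i) = 1822·190 = 346180.
Chebyshev: Pr(|S − 1822·85| ≥ 1465) ≤ Var(S)/1465² = 346180/2146225 = 0.1613.

0.161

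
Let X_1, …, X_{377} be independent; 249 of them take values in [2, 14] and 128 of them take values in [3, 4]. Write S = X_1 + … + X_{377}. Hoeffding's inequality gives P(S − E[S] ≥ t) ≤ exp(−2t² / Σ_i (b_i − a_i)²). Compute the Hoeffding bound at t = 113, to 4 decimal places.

0.4918

Σ(b_i − a_i)² = 249·12² + 128·1² = 35984.
Exponent = 2·113² / 35984 = 0.70970.
Bound = exp(−0.70970) = 0.49179.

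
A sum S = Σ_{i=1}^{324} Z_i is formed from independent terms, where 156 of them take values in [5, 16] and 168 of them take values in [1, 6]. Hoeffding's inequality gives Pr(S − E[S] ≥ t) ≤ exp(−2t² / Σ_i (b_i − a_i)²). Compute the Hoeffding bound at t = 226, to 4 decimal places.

0.0120

Σ(b_i − a_i)² = 156·11² + 168·5² = 23076.
Exponent = 2·226² / 23076 = 4.42676.
Bound = exp(−4.42676) = 0.01195.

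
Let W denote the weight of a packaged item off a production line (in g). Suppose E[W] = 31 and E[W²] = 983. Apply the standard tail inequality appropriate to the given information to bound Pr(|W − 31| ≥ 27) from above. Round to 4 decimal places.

The first two moments determine the variance, so Chebyshev's inequality is the sharpest standard bound available.
Var(W) = E[W²] − (E[W])² = 983 − 961 = 22.
Chebyshev's inequality: Pr(|W − μ| ≥ t) ≤ Var(W)/t² = 22/729 = 0.0302.

0.0302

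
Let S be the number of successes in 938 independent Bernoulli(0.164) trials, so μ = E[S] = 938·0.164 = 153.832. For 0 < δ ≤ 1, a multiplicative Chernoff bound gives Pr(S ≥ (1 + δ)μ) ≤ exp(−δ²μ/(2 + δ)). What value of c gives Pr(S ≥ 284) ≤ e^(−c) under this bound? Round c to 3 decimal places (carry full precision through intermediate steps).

Write 284 = (1 + δ)μ, so δ = 284/153.832 − 1 = 0.8461698…
Then the exponent is δ²μ/(2 + δ) = (284 − μ)² / (μ·(2 + δ)) = 38.699109.

38.699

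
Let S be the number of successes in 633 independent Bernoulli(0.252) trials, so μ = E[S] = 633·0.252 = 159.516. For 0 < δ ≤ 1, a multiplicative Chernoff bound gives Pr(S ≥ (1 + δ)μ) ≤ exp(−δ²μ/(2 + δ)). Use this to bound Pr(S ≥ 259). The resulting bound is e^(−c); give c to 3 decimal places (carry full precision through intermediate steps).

23.648

Write 259 = (1 + δ)μ, so δ = 259/159.516 − 1 = 0.6236616…
Then the exponent is δ²μ/(2 + δ) = (259 − μ)² / (μ·(2 + δ)) = 23.648000.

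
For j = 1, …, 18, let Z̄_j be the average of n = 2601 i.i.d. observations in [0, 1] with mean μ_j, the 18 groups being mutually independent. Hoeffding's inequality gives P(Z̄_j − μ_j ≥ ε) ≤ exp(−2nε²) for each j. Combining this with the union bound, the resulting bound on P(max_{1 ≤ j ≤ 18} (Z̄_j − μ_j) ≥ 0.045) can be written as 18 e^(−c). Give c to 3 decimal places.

Union bound over the 18 events: P(max_{1 ≤ j ≤ 18} (Z̄_j − μ_j) ≥ 0.045) ≤ 18·exp(−2nε²) = 18 exp(−2·2601·0.045²).
So c = 2·2601·0.045² = 10.5341.

10.534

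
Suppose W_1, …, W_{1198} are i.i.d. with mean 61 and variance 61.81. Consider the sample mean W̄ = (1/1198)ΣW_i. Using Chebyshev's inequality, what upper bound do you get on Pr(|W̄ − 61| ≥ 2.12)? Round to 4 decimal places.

Var(W̄) = Var(W_i)/n = 61.81/1198 = 0.051594.
Chebyshev: Pr(|W̄ − 61| ≥ 2.12) ≤ Var(W̄)/(2.12)² = 61.81/(1198·2.12²) = 0.0115.

0.0115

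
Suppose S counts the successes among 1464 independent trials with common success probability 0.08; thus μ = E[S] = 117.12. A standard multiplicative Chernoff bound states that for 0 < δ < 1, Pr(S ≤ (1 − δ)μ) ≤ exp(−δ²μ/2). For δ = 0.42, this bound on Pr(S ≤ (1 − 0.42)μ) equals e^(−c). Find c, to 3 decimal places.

c = δ²μ/2 = 0.42²·117.12/2 = 10.3300.

10.330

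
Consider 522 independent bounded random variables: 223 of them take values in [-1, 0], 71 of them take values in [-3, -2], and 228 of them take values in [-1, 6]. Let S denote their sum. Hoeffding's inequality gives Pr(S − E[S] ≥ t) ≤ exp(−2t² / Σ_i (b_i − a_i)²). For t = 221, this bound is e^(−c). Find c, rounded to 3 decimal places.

Σ(b_i − a_i)² = 223·1² + 71·1² + 228·7² = 11466.
c = 2t² / 11466 = 2·221² / 11466 = 8.5193.

8.519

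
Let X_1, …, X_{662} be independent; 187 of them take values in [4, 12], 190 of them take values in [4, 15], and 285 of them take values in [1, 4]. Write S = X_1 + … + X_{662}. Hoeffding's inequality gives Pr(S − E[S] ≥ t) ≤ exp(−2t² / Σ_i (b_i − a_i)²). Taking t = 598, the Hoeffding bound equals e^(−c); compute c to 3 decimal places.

Σ(b_i − a_i)² = 187·8² + 190·11² + 285·3² = 37523.
c = 2t² / 37523 = 2·598² / 37523 = 19.0605.

19.061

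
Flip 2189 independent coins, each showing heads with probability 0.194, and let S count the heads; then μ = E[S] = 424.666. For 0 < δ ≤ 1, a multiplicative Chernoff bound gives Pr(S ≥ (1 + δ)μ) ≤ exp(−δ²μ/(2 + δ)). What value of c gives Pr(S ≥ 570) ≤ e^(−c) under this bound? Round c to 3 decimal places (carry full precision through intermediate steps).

Write 570 = (1 + δ)μ, so δ = 570/424.666 − 1 = 0.3422313…
Then the exponent is δ²μ/(2 + δ) = (570 − μ)² / (μ·(2 + δ)) = 21.235240.

21.235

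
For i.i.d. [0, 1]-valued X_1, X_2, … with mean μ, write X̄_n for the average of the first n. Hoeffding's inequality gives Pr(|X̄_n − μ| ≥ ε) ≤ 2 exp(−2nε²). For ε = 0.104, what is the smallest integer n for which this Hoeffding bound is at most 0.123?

129

Require 2·exp(−2nε²) ≤ 0.123, i.e. 2nε² ≥ ln(2/0.123) = 2.788718.
So n ≥ 2.788718 / (2·0.104²) = 128.916.
The smallest integer n is 129.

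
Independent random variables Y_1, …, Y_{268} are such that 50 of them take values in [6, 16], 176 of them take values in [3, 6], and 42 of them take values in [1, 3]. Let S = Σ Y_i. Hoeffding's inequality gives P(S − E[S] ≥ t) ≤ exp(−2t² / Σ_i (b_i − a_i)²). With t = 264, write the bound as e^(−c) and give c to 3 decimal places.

Σ(b_i − a_i)² = 50·10² + 176·3² + 42·2² = 6752.
c = 2t² / 6752 = 2·264² / 6752 = 20.6445.

20.645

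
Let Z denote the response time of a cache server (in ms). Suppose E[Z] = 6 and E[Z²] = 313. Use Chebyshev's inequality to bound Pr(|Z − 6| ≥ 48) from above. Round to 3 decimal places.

Var(Z) = E[Z²] − (E[Z])² = 313 − 36 = 277.
Chebyshev's inequality: Pr(|Z − μ| ≥ t) ≤ Var(Z)/t² = 277/2304 = 0.1202.

0.120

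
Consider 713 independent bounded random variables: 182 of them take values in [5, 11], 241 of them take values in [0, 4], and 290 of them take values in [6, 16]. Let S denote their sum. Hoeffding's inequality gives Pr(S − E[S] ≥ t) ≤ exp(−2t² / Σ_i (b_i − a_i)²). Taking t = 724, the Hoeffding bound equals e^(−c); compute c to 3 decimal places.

Σ(b_i − a_i)² = 182·6² + 241·4² + 290·10² = 39408.
c = 2t² / 39408 = 2·724² / 39408 = 26.6025.

26.603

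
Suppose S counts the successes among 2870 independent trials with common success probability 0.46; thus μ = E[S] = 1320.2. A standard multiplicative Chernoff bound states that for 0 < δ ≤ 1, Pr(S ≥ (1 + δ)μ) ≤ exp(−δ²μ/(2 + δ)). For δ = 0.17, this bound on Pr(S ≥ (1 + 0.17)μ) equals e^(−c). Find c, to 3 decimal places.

17.582

c = δ²μ/(2 + δ) = 0.17²·1320.2/(2 + 0.17) = 17.5824.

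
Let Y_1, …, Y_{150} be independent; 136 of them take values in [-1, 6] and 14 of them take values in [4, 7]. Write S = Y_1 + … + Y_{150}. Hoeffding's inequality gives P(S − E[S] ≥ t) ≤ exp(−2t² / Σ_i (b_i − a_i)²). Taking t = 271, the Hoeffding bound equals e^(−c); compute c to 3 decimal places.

21.632

Σ(b_i − a_i)² = 136·7² + 14·3² = 6790.
c = 2t² / 6790 = 2·271² / 6790 = 21.6321.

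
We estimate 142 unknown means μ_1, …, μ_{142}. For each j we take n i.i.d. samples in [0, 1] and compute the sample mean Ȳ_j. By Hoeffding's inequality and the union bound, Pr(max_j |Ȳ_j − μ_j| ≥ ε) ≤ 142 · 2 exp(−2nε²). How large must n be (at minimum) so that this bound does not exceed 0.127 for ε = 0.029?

Need 2·142·exp(−2nε²) ≤ 0.127, i.e. exp(−2nε²) ≤ 0.127/284.
So 2nε² ≥ ln(284/0.127) = 7.712542.
Hence n ≥ 7.712542/(2·0.029²) = 4585.340.
The smallest integer n is 4586.

4586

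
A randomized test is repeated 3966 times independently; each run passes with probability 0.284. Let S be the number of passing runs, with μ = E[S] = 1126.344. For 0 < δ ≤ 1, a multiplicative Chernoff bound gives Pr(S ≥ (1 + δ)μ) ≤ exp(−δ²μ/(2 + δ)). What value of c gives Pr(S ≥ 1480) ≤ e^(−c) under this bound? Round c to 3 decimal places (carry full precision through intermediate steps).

Write 1480 = (1 + δ)μ, so δ = 1480/1126.344 − 1 = 0.3139858…
Then the exponent is δ²μ/(2 + δ) = (1480 − μ)² / (μ·(2 + δ)) = 47.987743.

47.988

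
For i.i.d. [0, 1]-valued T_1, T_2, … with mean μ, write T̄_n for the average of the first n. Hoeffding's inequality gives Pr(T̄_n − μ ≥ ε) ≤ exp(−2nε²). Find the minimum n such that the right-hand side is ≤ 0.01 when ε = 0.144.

Require exp(−2nε²) ≤ 0.01, i.e. 2nε² ≥ ln(1/0.01) = 4.605170.
So n ≥ 4.605170 / (2·0.144²) = 111.043.
The smallest integer n is 112.

112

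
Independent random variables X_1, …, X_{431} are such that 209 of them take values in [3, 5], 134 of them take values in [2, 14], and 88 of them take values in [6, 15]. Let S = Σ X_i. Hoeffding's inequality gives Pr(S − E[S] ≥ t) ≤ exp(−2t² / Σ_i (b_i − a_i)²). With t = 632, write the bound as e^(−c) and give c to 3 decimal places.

Σ(b_i − a_i)² = 209·2² + 134·12² + 88·9² = 27260.
c = 2t² / 27260 = 2·632² / 27260 = 29.3048.

29.305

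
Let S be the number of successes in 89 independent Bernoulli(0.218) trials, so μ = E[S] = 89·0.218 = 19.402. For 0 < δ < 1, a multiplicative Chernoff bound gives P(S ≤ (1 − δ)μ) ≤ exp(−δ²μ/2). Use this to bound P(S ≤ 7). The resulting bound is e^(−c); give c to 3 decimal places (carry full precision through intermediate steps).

Write 7 = (1 − δ)μ, so δ = 1 − 7/19.402 = 0.6392125…
Then the exponent is δ²μ/2 = (μ − 7)²/(2μ) = 3.963756.

3.964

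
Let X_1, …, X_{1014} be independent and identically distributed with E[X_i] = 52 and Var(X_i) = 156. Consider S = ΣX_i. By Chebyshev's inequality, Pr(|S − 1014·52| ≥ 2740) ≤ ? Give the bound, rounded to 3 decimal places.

Var(S) = n·Var(X_i) = 1014·156 = 158184.
Chebyshev: Pr(|S − 1014·52| ≥ 2740) ≤ Var(S)/2740² = 158184/7507600 = 0.0211.

0.021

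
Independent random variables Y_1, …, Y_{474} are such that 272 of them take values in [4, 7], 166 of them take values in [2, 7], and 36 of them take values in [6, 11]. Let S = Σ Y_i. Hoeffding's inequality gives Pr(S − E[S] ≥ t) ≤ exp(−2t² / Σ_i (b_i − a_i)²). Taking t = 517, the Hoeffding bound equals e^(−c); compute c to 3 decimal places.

Σ(b_i − a_i)² = 272·3² + 166·5² + 36·5² = 7498.
c = 2t² / 7498 = 2·517² / 7498 = 71.2961.

71.296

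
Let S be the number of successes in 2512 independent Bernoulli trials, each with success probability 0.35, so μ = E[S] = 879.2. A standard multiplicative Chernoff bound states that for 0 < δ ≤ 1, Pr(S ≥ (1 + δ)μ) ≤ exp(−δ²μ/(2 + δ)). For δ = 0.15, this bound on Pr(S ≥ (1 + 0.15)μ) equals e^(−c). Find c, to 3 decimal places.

c = δ²μ/(2 + δ) = 0.15²·879.2/(2 + 0.15) = 9.2009.

9.201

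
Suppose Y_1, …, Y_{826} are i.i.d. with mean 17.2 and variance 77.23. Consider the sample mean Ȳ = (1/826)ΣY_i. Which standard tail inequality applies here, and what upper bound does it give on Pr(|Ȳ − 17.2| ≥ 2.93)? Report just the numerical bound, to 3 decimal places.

With mean and variance of each term known, Chebyshev's inequality bounds the deviation of the sum (or sample mean).
Var(Ȳ) = Var(Y_i)/n = 77.23/826 = 0.093499.
Chebyshev: Pr(|Ȳ − 17.2| ≥ 2.93) ≤ Var(Ȳ)/(2.93)² = 77.23/(826·2.93²) = 0.0109.

0.011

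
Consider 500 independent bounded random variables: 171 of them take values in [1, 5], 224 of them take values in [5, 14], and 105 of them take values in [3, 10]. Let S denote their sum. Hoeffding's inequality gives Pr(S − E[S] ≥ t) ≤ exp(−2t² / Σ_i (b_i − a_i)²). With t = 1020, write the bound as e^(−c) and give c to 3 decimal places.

Σ(b_i − a_i)² = 171·4² + 224·9² + 105·7² = 26025.
c = 2t² / 26025 = 2·1020² / 26025 = 79.9539.

79.954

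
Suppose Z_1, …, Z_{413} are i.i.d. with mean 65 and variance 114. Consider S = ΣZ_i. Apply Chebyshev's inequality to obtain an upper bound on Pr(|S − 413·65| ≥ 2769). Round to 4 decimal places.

0.0061

Var(S) = n·Var(Z_i) = 413·114 = 47082.
Chebyshev: Pr(|S − 413·65| ≥ 2769) ≤ Var(S)/2769² = 47082/7667361 = 0.0061.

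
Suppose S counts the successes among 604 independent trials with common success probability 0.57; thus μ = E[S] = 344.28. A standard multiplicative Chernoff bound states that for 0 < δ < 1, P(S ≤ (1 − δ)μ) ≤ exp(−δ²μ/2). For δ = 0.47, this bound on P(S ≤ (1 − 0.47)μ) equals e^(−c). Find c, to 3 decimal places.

38.026

c = δ²μ/2 = 0.47²·344.28/2 = 38.0257.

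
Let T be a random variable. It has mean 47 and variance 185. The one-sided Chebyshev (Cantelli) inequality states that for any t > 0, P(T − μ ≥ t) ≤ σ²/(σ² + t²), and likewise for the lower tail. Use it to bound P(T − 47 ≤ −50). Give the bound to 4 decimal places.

0.0689

Here σ² = 185 and t = 50, so σ² + t² = 2685.
Cantelli's bound: 185/2685 = 0.0689.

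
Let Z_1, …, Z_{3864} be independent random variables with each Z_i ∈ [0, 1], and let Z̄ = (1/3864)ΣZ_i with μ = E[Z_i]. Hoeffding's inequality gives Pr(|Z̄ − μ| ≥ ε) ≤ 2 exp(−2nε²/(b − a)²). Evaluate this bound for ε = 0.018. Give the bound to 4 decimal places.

Exponent: 2nε²/(b − a)² = 2·3864·0.018² / 1² = 2.50387.
Bound = 2·exp(−2.50387) = 0.16354.

0.1635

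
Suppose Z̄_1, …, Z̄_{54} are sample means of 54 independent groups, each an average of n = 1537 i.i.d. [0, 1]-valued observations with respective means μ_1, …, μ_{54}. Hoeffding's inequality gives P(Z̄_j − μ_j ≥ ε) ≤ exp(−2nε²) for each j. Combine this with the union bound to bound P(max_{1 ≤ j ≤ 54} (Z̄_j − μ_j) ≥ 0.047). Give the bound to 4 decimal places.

0.0607

Per-experiment Hoeffding bound: exp(−2·1537·0.047²) = exp(−6.79047) = 0.0011244.
Union bound over 54 events: 54·0.0011244 = 0.06072.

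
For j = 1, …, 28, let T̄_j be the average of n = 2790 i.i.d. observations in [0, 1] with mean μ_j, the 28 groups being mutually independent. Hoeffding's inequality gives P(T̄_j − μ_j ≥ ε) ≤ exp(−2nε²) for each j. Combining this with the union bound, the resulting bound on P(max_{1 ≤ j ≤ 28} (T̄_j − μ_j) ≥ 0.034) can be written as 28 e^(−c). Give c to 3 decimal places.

6.450

Union bound over the 28 events: P(max_{1 ≤ j ≤ 28} (T̄_j − μ_j) ≥ 0.034) ≤ 28·exp(−2nε²) = 28 exp(−2·2790·0.034²).
So c = 2·2790·0.034² = 6.4505.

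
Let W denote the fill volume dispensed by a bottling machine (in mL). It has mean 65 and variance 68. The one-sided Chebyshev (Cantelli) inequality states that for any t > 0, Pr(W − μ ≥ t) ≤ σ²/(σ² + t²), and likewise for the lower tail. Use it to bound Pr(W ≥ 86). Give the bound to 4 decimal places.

Here σ² = 68 and t = 21, so σ² + t² = 509.
Cantelli's bound: 68/509 = 0.1336.

0.1336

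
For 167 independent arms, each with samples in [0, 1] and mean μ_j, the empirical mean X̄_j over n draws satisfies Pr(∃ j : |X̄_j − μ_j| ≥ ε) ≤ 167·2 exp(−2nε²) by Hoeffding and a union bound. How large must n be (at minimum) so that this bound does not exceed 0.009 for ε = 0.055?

1740

Need 2·167·exp(−2nε²) ≤ 0.009, i.e. exp(−2nε²) ≤ 0.009/334.
So 2nε² ≥ ln(334/0.009) = 10.521672.
Hence n ≥ 10.521672/(2·0.055²) = 1739.119.
The smallest integer n is 1740.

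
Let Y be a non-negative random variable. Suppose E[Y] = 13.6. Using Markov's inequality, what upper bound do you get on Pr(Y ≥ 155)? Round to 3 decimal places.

Markov's inequality: for a non-negative random variable, Pr(Y ≥ a) ≤ E[Y]/a.
Here E[Y] = 13.6 and a = 155, so the bound is 13.6/155 = 0.0877.

0.088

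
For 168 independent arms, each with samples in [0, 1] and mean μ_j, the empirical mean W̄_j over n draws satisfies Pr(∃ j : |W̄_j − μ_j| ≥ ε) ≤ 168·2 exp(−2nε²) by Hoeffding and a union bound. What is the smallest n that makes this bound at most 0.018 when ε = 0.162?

188

Need 2·168·exp(−2nε²) ≤ 0.018, i.e. exp(−2nε²) ≤ 0.018/336.
So 2nε² ≥ ln(336/0.018) = 9.834495.
Hence n ≥ 9.834495/(2·0.162²) = 187.367.
The smallest integer n is 188.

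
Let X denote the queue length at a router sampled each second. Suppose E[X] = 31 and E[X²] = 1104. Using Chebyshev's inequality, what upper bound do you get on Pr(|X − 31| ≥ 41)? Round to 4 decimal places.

0.0851

Var(X) = E[X²] − (E[X])² = 1104 − 961 = 143.
Chebyshev's inequality: Pr(|X − μ| ≥ t) ≤ Var(X)/t² = 143/1681 = 0.0851.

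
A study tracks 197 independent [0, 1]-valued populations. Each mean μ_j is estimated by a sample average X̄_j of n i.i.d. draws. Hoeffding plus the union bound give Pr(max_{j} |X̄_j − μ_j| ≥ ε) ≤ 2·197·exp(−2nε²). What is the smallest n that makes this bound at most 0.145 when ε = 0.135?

217

Need 2·197·exp(−2nε²) ≤ 0.145, i.e. exp(−2nε²) ≤ 0.145/394.
So 2nε² ≥ ln(394/0.145) = 7.907372.
Hence n ≥ 7.907372/(2·0.135²) = 216.938.
The smallest integer n is 217.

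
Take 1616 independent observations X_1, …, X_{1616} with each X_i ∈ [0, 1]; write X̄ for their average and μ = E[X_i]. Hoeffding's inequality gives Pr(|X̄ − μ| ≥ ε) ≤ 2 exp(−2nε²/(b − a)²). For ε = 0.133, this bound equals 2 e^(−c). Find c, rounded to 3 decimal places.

57.171

c = 2nε²/(b − a)² = 2·1616·0.133² / 1² = 57.1708.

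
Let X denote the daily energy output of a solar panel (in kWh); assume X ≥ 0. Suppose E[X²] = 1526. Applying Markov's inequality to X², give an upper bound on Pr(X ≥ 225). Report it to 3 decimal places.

0.030

Since X ≥ 0, the event {X ≥ 225} is the same as {X² ≥ 50625}.
Markov's inequality applied to X² gives Pr(X² ≥ 50625) ≤ E[X²]/50625 = 1526/50625 = 0.0301.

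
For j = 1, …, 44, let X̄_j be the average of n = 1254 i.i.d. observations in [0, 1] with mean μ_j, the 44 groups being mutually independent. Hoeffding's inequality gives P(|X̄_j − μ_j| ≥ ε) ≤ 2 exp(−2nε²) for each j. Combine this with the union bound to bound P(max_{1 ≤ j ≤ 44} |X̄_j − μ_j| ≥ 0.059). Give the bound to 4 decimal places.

0.0142

Per-experiment Hoeffding bound: 2·exp(−2·1254·0.059²) = 2·exp(−8.73035) = 0.00032321.
Union bound over 44 events: 44·0.00032321 = 0.01422.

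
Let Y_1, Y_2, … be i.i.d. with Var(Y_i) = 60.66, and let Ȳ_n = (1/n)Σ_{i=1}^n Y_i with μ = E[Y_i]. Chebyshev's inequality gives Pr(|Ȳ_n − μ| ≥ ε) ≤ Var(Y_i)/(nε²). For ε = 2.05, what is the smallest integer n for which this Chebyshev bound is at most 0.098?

Require 60.66/(n·2.05²) ≤ 0.098, i.e. n ≥ 60.66/(0.098·2.05²) = 147.288.
The smallest integer n is 148.

148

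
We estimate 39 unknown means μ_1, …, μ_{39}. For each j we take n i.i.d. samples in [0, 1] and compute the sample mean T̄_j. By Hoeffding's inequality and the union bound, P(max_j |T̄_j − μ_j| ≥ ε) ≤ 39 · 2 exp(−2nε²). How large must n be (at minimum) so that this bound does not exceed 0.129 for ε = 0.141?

Need 2·39·exp(−2nε²) ≤ 0.129, i.e. exp(−2nε²) ≤ 0.129/78.
So 2nε² ≥ ln(78/0.129) = 6.404652.
Hence n ≥ 6.404652/(2·0.141²) = 161.075.
The smallest integer n is 162.

162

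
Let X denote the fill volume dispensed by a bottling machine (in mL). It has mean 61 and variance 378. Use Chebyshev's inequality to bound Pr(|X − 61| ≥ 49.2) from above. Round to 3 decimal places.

0.156

Chebyshev: Pr(|X − μ| ≥ t) ≤ Var(X)/t².
Bound = 378 / 2420.64 = 0.1562.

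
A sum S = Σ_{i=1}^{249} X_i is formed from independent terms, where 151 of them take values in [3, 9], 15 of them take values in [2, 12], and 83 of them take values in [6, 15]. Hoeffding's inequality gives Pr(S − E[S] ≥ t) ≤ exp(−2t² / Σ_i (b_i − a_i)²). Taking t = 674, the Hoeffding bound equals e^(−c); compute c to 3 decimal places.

66.517

Σ(b_i − a_i)² = 151·6² + 15·10² + 83·9² = 13659.
c = 2t² / 13659 = 2·674² / 13659 = 66.5167.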